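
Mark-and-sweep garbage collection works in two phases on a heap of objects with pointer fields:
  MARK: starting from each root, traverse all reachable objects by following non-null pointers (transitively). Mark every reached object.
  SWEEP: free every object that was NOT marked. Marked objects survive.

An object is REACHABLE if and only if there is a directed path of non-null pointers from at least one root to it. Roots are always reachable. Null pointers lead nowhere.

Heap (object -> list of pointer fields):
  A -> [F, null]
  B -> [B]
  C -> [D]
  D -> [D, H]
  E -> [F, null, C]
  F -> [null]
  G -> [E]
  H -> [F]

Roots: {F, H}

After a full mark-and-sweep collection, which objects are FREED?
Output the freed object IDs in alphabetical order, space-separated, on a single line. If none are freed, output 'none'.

Answer: A B C D E G

Derivation:
Roots: F H
Mark F: refs=null, marked=F
Mark H: refs=F, marked=F H
Unmarked (collected): A B C D E G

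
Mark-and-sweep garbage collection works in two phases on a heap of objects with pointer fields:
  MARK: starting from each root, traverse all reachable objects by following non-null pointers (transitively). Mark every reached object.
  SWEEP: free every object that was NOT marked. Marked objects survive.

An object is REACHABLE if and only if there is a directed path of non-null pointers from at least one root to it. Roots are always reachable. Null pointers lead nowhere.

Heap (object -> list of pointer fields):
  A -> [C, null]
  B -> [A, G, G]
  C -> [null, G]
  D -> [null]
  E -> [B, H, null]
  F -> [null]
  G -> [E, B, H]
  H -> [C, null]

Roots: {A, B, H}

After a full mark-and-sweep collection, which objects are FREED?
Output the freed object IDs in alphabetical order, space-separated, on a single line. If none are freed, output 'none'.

Answer: D F

Derivation:
Roots: A B H
Mark A: refs=C null, marked=A
Mark B: refs=A G G, marked=A B
Mark H: refs=C null, marked=A B H
Mark C: refs=null G, marked=A B C H
Mark G: refs=E B H, marked=A B C G H
Mark E: refs=B H null, marked=A B C E G H
Unmarked (collected): D F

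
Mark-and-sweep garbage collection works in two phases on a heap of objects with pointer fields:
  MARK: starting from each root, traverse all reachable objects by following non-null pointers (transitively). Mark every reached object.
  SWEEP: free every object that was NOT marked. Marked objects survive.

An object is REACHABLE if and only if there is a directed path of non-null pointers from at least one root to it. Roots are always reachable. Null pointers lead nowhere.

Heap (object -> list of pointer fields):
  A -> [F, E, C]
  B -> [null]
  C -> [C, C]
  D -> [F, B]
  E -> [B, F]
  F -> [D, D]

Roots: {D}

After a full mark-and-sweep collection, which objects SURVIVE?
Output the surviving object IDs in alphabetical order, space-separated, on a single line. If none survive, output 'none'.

Answer: B D F

Derivation:
Roots: D
Mark D: refs=F B, marked=D
Mark F: refs=D D, marked=D F
Mark B: refs=null, marked=B D F
Unmarked (collected): A C E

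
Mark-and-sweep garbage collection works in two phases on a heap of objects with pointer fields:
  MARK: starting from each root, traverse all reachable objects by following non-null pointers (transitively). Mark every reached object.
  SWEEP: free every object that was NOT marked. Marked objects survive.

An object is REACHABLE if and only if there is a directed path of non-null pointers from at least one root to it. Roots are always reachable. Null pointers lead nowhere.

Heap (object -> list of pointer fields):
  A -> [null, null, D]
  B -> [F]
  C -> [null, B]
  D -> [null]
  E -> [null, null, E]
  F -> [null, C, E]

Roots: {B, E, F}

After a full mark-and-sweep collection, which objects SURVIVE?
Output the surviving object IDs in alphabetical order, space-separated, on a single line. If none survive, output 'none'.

Roots: B E F
Mark B: refs=F, marked=B
Mark E: refs=null null E, marked=B E
Mark F: refs=null C E, marked=B E F
Mark C: refs=null B, marked=B C E F
Unmarked (collected): A D

Answer: B C E F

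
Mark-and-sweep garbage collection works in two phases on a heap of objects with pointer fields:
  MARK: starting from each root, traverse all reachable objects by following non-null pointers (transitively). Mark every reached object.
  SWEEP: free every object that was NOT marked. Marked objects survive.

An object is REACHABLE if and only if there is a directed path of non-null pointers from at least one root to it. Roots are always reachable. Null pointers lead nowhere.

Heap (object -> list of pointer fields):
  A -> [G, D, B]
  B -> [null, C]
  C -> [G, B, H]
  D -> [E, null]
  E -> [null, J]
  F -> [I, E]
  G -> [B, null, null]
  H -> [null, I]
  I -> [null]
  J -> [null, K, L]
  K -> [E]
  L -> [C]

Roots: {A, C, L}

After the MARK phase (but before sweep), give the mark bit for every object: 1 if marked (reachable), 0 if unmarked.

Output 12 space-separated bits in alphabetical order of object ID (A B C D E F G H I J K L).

Answer: 1 1 1 1 1 0 1 1 1 1 1 1

Derivation:
Roots: A C L
Mark A: refs=G D B, marked=A
Mark C: refs=G B H, marked=A C
Mark L: refs=C, marked=A C L
Mark G: refs=B null null, marked=A C G L
Mark D: refs=E null, marked=A C D G L
Mark B: refs=null C, marked=A B C D G L
Mark H: refs=null I, marked=A B C D G H L
Mark E: refs=null J, marked=A B C D E G H L
Mark I: refs=null, marked=A B C D E G H I L
Mark J: refs=null K L, marked=A B C D E G H I J L
Mark K: refs=E, marked=A B C D E G H I J K L
Unmarked (collected): F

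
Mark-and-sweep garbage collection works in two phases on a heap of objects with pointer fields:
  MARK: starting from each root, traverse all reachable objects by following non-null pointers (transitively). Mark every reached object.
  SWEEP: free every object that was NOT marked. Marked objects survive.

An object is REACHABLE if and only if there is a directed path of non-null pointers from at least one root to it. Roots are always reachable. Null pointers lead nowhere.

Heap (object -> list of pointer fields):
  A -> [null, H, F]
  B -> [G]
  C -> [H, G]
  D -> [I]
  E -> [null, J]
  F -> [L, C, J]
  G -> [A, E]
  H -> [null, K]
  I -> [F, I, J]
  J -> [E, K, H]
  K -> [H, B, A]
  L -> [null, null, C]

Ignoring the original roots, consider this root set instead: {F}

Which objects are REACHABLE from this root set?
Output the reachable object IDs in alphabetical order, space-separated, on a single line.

Answer: A B C E F G H J K L

Derivation:
Roots: F
Mark F: refs=L C J, marked=F
Mark L: refs=null null C, marked=F L
Mark C: refs=H G, marked=C F L
Mark J: refs=E K H, marked=C F J L
Mark H: refs=null K, marked=C F H J L
Mark G: refs=A E, marked=C F G H J L
Mark E: refs=null J, marked=C E F G H J L
Mark K: refs=H B A, marked=C E F G H J K L
Mark A: refs=null H F, marked=A C E F G H J K L
Mark B: refs=G, marked=A B C E F G H J K L
Unmarked (collected): D I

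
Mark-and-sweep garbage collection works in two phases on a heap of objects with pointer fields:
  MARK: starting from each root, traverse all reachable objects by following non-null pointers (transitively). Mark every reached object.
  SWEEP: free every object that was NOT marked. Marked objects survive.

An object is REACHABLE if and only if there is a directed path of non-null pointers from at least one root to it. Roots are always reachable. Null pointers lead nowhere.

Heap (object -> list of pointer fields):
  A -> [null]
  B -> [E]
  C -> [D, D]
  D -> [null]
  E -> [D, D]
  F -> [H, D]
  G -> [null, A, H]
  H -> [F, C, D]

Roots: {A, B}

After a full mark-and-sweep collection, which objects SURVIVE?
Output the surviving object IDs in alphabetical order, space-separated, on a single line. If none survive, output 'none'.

Answer: A B D E

Derivation:
Roots: A B
Mark A: refs=null, marked=A
Mark B: refs=E, marked=A B
Mark E: refs=D D, marked=A B E
Mark D: refs=null, marked=A B D E
Unmarked (collected): C F G H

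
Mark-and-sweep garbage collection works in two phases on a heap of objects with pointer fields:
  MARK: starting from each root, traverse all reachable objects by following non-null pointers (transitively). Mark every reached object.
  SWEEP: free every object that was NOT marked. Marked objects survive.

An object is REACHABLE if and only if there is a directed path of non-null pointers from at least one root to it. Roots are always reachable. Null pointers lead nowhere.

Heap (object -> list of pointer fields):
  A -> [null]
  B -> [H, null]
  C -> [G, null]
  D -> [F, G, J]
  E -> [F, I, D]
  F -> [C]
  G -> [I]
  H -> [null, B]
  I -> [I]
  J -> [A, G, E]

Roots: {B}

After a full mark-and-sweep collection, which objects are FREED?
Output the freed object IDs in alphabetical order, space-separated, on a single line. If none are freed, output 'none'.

Roots: B
Mark B: refs=H null, marked=B
Mark H: refs=null B, marked=B H
Unmarked (collected): A C D E F G I J

Answer: A C D E F G I J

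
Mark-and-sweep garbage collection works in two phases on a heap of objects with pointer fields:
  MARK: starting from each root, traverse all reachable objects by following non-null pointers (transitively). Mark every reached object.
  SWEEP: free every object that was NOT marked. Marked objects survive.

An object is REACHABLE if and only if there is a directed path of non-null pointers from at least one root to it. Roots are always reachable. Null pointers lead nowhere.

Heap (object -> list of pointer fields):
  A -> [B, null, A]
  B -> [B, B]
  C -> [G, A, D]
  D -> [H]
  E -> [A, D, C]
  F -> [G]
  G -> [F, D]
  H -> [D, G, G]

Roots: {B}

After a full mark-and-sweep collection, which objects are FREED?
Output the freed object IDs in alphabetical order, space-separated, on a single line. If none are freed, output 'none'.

Roots: B
Mark B: refs=B B, marked=B
Unmarked (collected): A C D E F G H

Answer: A C D E F G H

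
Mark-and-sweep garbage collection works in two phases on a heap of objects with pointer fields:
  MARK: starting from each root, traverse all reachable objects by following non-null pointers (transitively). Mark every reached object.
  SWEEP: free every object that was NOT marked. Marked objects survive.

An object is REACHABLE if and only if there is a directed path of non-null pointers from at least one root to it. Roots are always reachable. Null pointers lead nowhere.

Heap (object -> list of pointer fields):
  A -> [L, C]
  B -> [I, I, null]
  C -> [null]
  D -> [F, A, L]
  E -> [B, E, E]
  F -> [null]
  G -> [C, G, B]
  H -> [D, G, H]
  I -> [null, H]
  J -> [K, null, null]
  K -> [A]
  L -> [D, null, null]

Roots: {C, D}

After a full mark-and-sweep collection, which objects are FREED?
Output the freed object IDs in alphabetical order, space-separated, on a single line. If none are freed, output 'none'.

Answer: B E G H I J K

Derivation:
Roots: C D
Mark C: refs=null, marked=C
Mark D: refs=F A L, marked=C D
Mark F: refs=null, marked=C D F
Mark A: refs=L C, marked=A C D F
Mark L: refs=D null null, marked=A C D F L
Unmarked (collected): B E G H I J K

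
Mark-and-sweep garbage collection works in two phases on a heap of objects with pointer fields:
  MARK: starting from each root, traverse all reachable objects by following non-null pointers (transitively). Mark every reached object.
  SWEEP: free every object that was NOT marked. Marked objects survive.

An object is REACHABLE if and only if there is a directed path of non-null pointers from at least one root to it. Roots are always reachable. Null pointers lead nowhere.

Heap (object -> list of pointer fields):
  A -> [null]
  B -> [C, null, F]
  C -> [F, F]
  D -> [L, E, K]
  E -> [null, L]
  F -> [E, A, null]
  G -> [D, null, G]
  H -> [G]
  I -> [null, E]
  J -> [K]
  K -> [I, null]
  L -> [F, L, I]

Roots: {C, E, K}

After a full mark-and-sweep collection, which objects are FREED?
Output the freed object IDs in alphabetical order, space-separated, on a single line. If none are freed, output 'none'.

Roots: C E K
Mark C: refs=F F, marked=C
Mark E: refs=null L, marked=C E
Mark K: refs=I null, marked=C E K
Mark F: refs=E A null, marked=C E F K
Mark L: refs=F L I, marked=C E F K L
Mark I: refs=null E, marked=C E F I K L
Mark A: refs=null, marked=A C E F I K L
Unmarked (collected): B D G H J

Answer: B D G H J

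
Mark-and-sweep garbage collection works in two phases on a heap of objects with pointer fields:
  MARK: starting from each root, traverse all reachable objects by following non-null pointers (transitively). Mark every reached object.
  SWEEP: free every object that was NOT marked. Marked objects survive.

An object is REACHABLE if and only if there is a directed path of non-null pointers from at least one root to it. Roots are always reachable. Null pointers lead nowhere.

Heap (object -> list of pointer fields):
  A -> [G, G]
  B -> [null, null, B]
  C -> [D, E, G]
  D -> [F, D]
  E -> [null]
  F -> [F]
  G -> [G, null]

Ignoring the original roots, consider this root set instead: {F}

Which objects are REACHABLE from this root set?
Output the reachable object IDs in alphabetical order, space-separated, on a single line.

Roots: F
Mark F: refs=F, marked=F
Unmarked (collected): A B C D E G

Answer: F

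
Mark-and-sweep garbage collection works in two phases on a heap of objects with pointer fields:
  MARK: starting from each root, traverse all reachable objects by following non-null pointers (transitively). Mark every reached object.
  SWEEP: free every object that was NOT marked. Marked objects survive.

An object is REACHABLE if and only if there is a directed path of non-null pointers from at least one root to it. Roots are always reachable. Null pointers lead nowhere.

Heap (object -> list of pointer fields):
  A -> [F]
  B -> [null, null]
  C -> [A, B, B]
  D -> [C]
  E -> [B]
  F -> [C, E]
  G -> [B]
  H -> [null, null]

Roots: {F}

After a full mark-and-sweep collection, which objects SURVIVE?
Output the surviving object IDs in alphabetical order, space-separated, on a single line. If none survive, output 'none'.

Answer: A B C E F

Derivation:
Roots: F
Mark F: refs=C E, marked=F
Mark C: refs=A B B, marked=C F
Mark E: refs=B, marked=C E F
Mark A: refs=F, marked=A C E F
Mark B: refs=null null, marked=A B C E F
Unmarked (collected): D G H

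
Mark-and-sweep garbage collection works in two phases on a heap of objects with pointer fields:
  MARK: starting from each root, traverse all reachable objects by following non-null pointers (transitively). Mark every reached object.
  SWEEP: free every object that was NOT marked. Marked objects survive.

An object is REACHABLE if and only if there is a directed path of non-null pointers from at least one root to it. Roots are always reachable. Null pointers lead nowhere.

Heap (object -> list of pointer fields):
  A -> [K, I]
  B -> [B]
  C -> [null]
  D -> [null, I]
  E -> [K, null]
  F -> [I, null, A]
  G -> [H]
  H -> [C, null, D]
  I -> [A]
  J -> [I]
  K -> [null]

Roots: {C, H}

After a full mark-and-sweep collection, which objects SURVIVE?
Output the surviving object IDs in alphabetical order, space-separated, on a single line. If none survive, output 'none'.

Answer: A C D H I K

Derivation:
Roots: C H
Mark C: refs=null, marked=C
Mark H: refs=C null D, marked=C H
Mark D: refs=null I, marked=C D H
Mark I: refs=A, marked=C D H I
Mark A: refs=K I, marked=A C D H I
Mark K: refs=null, marked=A C D H I K
Unmarked (collected): B E F G J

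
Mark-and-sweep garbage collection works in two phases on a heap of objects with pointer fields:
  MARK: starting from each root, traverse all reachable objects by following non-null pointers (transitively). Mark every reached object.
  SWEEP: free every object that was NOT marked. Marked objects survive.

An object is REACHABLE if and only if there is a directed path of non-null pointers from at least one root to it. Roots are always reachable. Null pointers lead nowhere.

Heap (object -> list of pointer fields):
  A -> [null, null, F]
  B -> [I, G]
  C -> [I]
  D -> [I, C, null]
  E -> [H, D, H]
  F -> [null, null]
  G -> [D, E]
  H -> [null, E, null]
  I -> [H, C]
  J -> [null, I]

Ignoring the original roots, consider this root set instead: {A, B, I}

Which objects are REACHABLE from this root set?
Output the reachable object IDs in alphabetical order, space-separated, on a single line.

Answer: A B C D E F G H I

Derivation:
Roots: A B I
Mark A: refs=null null F, marked=A
Mark B: refs=I G, marked=A B
Mark I: refs=H C, marked=A B I
Mark F: refs=null null, marked=A B F I
Mark G: refs=D E, marked=A B F G I
Mark H: refs=null E null, marked=A B F G H I
Mark C: refs=I, marked=A B C F G H I
Mark D: refs=I C null, marked=A B C D F G H I
Mark E: refs=H D H, marked=A B C D E F G H I
Unmarked (collected): J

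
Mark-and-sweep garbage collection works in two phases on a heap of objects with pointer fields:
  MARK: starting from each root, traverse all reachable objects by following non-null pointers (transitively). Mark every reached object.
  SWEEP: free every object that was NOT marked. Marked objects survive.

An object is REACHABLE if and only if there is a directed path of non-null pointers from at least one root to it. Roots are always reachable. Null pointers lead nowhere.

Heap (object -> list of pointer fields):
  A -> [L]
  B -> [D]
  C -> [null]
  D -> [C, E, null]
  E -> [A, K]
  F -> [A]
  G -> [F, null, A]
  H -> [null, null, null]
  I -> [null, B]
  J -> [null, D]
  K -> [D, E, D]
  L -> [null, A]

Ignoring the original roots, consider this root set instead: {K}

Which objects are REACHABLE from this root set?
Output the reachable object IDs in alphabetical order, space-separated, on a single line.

Roots: K
Mark K: refs=D E D, marked=K
Mark D: refs=C E null, marked=D K
Mark E: refs=A K, marked=D E K
Mark C: refs=null, marked=C D E K
Mark A: refs=L, marked=A C D E K
Mark L: refs=null A, marked=A C D E K L
Unmarked (collected): B F G H I J

Answer: A C D E K L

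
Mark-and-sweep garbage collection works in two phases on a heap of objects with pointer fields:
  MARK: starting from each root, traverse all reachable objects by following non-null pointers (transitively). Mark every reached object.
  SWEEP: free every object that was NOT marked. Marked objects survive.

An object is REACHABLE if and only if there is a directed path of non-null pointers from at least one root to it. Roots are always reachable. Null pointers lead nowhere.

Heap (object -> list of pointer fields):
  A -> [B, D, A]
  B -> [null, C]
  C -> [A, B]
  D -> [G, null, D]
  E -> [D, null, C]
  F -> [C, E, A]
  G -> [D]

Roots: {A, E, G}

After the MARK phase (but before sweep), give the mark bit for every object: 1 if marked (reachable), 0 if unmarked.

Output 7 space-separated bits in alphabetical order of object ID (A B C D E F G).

Answer: 1 1 1 1 1 0 1

Derivation:
Roots: A E G
Mark A: refs=B D A, marked=A
Mark E: refs=D null C, marked=A E
Mark G: refs=D, marked=A E G
Mark B: refs=null C, marked=A B E G
Mark D: refs=G null D, marked=A B D E G
Mark C: refs=A B, marked=A B C D E G
Unmarked (collected): F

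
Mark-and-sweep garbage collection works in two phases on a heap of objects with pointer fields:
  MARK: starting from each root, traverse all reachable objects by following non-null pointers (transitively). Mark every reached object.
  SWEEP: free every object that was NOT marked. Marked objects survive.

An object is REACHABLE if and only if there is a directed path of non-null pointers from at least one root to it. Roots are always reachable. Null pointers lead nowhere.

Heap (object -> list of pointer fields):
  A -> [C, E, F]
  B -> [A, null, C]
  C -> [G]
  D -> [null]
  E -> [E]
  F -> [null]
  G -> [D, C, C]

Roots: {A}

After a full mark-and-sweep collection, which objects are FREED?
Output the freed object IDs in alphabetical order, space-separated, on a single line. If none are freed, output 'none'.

Answer: B

Derivation:
Roots: A
Mark A: refs=C E F, marked=A
Mark C: refs=G, marked=A C
Mark E: refs=E, marked=A C E
Mark F: refs=null, marked=A C E F
Mark G: refs=D C C, marked=A C E F G
Mark D: refs=null, marked=A C D E F G
Unmarked (collected): B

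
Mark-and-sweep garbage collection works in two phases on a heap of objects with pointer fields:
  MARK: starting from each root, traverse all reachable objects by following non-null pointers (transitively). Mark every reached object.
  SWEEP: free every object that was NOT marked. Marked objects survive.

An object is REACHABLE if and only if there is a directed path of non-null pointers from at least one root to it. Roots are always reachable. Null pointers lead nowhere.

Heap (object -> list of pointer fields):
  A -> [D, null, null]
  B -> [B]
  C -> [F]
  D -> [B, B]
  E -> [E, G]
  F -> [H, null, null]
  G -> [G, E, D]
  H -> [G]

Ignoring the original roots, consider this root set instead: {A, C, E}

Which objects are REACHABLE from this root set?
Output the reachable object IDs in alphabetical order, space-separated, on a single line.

Roots: A C E
Mark A: refs=D null null, marked=A
Mark C: refs=F, marked=A C
Mark E: refs=E G, marked=A C E
Mark D: refs=B B, marked=A C D E
Mark F: refs=H null null, marked=A C D E F
Mark G: refs=G E D, marked=A C D E F G
Mark B: refs=B, marked=A B C D E F G
Mark H: refs=G, marked=A B C D E F G H
Unmarked (collected): (none)

Answer: A B C D E F G H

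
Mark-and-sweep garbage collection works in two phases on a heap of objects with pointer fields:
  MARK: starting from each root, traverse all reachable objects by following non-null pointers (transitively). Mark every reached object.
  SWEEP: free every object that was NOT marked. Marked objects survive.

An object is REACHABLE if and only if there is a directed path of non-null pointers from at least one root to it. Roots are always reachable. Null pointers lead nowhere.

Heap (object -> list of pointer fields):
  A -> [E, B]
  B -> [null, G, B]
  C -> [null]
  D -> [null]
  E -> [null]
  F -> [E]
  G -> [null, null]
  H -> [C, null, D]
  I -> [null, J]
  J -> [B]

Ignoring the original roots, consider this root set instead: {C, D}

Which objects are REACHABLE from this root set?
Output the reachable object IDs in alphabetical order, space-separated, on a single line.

Answer: C D

Derivation:
Roots: C D
Mark C: refs=null, marked=C
Mark D: refs=null, marked=C D
Unmarked (collected): A B E F G H I J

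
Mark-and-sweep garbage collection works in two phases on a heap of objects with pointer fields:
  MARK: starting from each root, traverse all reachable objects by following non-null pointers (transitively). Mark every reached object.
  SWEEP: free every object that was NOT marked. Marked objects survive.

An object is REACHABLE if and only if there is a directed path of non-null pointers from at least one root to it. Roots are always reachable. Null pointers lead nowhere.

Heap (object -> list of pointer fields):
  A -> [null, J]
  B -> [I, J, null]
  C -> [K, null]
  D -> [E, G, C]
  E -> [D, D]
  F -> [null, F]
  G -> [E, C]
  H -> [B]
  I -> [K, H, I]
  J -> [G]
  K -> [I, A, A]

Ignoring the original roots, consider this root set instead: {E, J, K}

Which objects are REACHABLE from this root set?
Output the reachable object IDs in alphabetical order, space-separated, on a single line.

Answer: A B C D E G H I J K

Derivation:
Roots: E J K
Mark E: refs=D D, marked=E
Mark J: refs=G, marked=E J
Mark K: refs=I A A, marked=E J K
Mark D: refs=E G C, marked=D E J K
Mark G: refs=E C, marked=D E G J K
Mark I: refs=K H I, marked=D E G I J K
Mark A: refs=null J, marked=A D E G I J K
Mark C: refs=K null, marked=A C D E G I J K
Mark H: refs=B, marked=A C D E G H I J K
Mark B: refs=I J null, marked=A B C D E G H I J K
Unmarked (collected): F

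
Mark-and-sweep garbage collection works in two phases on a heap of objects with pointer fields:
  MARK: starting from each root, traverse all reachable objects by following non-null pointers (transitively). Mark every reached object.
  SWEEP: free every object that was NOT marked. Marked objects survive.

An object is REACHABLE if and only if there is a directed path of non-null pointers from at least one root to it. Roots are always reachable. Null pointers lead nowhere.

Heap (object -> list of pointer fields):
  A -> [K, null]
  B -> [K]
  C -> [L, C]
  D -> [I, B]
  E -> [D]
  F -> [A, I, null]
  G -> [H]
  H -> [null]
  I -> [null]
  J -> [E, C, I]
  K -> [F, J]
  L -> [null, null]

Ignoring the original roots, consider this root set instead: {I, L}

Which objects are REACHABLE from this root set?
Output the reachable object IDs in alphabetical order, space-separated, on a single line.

Answer: I L

Derivation:
Roots: I L
Mark I: refs=null, marked=I
Mark L: refs=null null, marked=I L
Unmarked (collected): A B C D E F G H J K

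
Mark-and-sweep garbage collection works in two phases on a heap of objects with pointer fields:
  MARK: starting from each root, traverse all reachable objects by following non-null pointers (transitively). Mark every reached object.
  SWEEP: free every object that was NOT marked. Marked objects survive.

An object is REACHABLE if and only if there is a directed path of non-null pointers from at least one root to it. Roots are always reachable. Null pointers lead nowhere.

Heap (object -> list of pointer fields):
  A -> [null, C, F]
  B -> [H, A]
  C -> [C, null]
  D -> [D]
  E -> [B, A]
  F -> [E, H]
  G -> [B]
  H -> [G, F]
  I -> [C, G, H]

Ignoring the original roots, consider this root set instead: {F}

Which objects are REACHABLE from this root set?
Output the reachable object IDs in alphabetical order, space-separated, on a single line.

Answer: A B C E F G H

Derivation:
Roots: F
Mark F: refs=E H, marked=F
Mark E: refs=B A, marked=E F
Mark H: refs=G F, marked=E F H
Mark B: refs=H A, marked=B E F H
Mark A: refs=null C F, marked=A B E F H
Mark G: refs=B, marked=A B E F G H
Mark C: refs=C null, marked=A B C E F G H
Unmarked (collected): D I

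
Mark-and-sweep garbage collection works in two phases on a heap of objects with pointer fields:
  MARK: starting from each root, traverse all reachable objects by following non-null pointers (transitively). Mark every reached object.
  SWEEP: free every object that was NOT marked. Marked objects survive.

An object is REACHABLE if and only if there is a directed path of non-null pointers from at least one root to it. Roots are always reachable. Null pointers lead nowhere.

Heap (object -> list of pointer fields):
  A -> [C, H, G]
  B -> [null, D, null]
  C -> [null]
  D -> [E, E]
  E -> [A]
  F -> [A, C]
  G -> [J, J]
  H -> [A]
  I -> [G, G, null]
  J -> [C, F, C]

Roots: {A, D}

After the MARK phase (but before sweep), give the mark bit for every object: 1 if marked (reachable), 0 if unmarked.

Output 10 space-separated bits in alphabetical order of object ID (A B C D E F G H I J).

Roots: A D
Mark A: refs=C H G, marked=A
Mark D: refs=E E, marked=A D
Mark C: refs=null, marked=A C D
Mark H: refs=A, marked=A C D H
Mark G: refs=J J, marked=A C D G H
Mark E: refs=A, marked=A C D E G H
Mark J: refs=C F C, marked=A C D E G H J
Mark F: refs=A C, marked=A C D E F G H J
Unmarked (collected): B I

Answer: 1 0 1 1 1 1 1 1 0 1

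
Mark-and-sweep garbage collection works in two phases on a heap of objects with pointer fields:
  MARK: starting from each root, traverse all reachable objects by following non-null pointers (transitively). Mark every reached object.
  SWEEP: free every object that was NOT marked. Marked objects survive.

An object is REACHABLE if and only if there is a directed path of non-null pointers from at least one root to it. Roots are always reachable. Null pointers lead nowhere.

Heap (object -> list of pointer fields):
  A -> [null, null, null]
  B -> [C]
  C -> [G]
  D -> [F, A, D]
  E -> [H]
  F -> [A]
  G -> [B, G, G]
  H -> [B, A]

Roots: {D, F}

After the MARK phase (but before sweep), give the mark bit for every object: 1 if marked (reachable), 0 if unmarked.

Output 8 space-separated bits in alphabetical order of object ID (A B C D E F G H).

Answer: 1 0 0 1 0 1 0 0

Derivation:
Roots: D F
Mark D: refs=F A D, marked=D
Mark F: refs=A, marked=D F
Mark A: refs=null null null, marked=A D F
Unmarked (collected): B C E G H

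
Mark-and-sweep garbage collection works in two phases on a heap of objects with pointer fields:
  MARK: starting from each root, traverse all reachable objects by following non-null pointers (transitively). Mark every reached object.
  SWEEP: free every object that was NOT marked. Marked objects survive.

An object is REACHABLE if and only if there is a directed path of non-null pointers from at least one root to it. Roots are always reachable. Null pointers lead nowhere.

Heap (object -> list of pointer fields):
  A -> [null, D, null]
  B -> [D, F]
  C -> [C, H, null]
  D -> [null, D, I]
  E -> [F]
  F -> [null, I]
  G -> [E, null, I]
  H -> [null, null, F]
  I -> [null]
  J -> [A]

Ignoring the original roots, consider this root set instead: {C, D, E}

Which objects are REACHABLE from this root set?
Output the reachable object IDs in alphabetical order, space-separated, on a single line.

Roots: C D E
Mark C: refs=C H null, marked=C
Mark D: refs=null D I, marked=C D
Mark E: refs=F, marked=C D E
Mark H: refs=null null F, marked=C D E H
Mark I: refs=null, marked=C D E H I
Mark F: refs=null I, marked=C D E F H I
Unmarked (collected): A B G J

Answer: C D E F H I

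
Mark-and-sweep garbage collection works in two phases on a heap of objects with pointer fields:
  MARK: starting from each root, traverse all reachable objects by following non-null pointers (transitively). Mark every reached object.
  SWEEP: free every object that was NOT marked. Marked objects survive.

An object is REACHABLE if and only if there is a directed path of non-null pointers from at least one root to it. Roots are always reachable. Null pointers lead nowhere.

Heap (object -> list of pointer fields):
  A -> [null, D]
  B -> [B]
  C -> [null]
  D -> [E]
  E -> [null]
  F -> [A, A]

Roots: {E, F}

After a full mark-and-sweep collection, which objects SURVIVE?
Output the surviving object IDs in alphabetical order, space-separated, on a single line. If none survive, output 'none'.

Roots: E F
Mark E: refs=null, marked=E
Mark F: refs=A A, marked=E F
Mark A: refs=null D, marked=A E F
Mark D: refs=E, marked=A D E F
Unmarked (collected): B C

Answer: A D E F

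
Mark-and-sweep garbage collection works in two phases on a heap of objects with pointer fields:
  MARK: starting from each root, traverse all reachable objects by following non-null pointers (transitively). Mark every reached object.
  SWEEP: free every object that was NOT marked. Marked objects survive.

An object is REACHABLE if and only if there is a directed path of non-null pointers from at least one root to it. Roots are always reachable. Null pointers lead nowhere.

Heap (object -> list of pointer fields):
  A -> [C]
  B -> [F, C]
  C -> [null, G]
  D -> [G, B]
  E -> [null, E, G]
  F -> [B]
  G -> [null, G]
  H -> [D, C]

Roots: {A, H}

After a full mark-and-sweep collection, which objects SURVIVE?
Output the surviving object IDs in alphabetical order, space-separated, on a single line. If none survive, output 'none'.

Answer: A B C D F G H

Derivation:
Roots: A H
Mark A: refs=C, marked=A
Mark H: refs=D C, marked=A H
Mark C: refs=null G, marked=A C H
Mark D: refs=G B, marked=A C D H
Mark G: refs=null G, marked=A C D G H
Mark B: refs=F C, marked=A B C D G H
Mark F: refs=B, marked=A B C D F G H
Unmarked (collected): E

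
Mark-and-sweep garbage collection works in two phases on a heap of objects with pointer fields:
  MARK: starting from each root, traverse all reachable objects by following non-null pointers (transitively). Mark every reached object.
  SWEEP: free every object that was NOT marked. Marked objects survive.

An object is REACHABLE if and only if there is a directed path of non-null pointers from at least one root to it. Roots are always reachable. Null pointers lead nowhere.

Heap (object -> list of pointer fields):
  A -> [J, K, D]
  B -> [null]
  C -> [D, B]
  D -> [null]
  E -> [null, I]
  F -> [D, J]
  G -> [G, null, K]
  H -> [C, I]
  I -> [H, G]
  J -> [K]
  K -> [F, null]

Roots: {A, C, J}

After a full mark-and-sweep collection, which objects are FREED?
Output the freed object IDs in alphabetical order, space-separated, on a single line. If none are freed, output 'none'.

Roots: A C J
Mark A: refs=J K D, marked=A
Mark C: refs=D B, marked=A C
Mark J: refs=K, marked=A C J
Mark K: refs=F null, marked=A C J K
Mark D: refs=null, marked=A C D J K
Mark B: refs=null, marked=A B C D J K
Mark F: refs=D J, marked=A B C D F J K
Unmarked (collected): E G H I

Answer: E G H I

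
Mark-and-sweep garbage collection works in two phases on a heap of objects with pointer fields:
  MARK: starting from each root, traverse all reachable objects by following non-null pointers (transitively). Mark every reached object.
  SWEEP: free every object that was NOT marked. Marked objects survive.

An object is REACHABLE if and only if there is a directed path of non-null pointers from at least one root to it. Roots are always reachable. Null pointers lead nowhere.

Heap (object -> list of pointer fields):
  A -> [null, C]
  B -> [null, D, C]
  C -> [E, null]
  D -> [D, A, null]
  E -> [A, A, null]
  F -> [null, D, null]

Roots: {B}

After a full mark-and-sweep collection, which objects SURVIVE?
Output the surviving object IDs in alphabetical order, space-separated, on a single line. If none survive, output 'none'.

Roots: B
Mark B: refs=null D C, marked=B
Mark D: refs=D A null, marked=B D
Mark C: refs=E null, marked=B C D
Mark A: refs=null C, marked=A B C D
Mark E: refs=A A null, marked=A B C D E
Unmarked (collected): F

Answer: A B C D E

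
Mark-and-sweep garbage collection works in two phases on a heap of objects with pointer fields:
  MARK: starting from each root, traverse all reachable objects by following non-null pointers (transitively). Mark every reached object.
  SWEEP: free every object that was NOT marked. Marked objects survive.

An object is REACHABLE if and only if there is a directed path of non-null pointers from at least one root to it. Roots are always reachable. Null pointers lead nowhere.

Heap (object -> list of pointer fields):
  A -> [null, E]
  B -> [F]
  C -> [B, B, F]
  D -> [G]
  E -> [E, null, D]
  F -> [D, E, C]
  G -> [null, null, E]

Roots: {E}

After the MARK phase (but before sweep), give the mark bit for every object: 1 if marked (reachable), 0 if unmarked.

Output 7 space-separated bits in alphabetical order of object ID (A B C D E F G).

Roots: E
Mark E: refs=E null D, marked=E
Mark D: refs=G, marked=D E
Mark G: refs=null null E, marked=D E G
Unmarked (collected): A B C F

Answer: 0 0 0 1 1 0 1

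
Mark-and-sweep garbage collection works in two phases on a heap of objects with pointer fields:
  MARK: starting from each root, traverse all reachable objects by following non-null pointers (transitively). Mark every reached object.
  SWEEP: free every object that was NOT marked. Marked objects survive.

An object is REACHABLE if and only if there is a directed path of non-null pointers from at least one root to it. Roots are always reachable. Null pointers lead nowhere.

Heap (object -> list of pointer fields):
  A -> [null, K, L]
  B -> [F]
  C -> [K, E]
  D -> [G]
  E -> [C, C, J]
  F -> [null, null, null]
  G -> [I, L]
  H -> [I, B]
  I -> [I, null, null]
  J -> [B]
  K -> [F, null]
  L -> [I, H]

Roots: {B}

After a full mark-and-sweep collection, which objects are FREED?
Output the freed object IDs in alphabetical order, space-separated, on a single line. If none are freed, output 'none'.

Roots: B
Mark B: refs=F, marked=B
Mark F: refs=null null null, marked=B F
Unmarked (collected): A C D E G H I J K L

Answer: A C D E G H I J K L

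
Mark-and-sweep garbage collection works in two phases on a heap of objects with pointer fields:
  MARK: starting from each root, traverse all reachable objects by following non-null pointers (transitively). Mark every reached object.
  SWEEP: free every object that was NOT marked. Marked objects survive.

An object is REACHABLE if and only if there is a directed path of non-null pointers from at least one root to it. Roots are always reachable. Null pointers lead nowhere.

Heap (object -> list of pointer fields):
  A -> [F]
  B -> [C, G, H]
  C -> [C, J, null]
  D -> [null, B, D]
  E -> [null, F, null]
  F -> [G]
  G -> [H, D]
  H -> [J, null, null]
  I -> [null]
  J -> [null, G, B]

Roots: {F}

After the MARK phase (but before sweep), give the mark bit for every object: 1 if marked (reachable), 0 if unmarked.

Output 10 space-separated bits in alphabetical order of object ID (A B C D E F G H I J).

Answer: 0 1 1 1 0 1 1 1 0 1

Derivation:
Roots: F
Mark F: refs=G, marked=F
Mark G: refs=H D, marked=F G
Mark H: refs=J null null, marked=F G H
Mark D: refs=null B D, marked=D F G H
Mark J: refs=null G B, marked=D F G H J
Mark B: refs=C G H, marked=B D F G H J
Mark C: refs=C J null, marked=B C D F G H J
Unmarked (collected): A E I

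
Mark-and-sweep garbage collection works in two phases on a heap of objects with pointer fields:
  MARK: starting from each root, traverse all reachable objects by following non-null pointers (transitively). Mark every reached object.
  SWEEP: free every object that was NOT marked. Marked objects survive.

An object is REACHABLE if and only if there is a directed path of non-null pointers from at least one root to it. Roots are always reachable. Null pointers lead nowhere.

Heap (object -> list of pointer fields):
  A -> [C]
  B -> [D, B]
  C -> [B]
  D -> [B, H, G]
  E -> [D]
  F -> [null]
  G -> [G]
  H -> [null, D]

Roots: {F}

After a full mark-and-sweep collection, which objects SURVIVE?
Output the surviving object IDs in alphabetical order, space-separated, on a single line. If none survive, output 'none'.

Answer: F

Derivation:
Roots: F
Mark F: refs=null, marked=F
Unmarked (collected): A B C D E G H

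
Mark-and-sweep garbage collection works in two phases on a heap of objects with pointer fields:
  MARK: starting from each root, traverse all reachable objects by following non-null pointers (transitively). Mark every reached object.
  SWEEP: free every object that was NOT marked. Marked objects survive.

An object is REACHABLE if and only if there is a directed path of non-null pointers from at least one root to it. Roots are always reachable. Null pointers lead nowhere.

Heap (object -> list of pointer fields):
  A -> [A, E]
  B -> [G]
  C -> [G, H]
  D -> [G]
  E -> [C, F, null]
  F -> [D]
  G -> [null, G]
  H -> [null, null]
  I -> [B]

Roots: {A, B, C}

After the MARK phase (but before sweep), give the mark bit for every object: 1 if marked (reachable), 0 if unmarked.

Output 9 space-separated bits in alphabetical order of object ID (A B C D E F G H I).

Roots: A B C
Mark A: refs=A E, marked=A
Mark B: refs=G, marked=A B
Mark C: refs=G H, marked=A B C
Mark E: refs=C F null, marked=A B C E
Mark G: refs=null G, marked=A B C E G
Mark H: refs=null null, marked=A B C E G H
Mark F: refs=D, marked=A B C E F G H
Mark D: refs=G, marked=A B C D E F G H
Unmarked (collected): I

Answer: 1 1 1 1 1 1 1 1 0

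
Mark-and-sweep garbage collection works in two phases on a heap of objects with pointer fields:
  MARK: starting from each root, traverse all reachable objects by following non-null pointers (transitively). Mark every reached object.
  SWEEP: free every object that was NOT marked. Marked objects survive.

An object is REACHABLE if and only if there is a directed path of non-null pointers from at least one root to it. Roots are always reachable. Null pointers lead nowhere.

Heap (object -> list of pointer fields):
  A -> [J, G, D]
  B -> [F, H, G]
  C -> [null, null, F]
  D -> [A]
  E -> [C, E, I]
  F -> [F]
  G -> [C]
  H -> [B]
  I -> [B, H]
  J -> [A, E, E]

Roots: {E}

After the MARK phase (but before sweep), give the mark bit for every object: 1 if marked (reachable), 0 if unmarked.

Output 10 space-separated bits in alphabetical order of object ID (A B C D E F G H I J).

Answer: 0 1 1 0 1 1 1 1 1 0

Derivation:
Roots: E
Mark E: refs=C E I, marked=E
Mark C: refs=null null F, marked=C E
Mark I: refs=B H, marked=C E I
Mark F: refs=F, marked=C E F I
Mark B: refs=F H G, marked=B C E F I
Mark H: refs=B, marked=B C E F H I
Mark G: refs=C, marked=B C E F G H I
Unmarked (collected): A D J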